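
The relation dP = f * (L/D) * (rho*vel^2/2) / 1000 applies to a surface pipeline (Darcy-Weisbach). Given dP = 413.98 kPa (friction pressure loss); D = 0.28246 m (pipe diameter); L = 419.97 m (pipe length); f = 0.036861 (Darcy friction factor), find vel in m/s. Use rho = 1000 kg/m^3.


vel = sqrt(dP*1000*2*D / (f*L*rho))
vel = sqrt(413.98*1000*2*0.28246 / (0.036861*419.97*1000))
vel = 3.8868 m/s


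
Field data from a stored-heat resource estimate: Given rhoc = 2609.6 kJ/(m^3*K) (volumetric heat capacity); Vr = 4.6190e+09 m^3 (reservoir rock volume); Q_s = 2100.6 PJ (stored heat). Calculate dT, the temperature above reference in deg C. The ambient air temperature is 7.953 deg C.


dT = Q_s * 1e12 / (Vr * rhoc)
dT = 2100.6 * 1e12 / (4.6190e+09 * 2609.6)
dT = 174.2695 K
Convert (temperature difference, 1 K = 1 deg C): 174.2695 K = 174.2695 deg C
dT = 174.27 deg C


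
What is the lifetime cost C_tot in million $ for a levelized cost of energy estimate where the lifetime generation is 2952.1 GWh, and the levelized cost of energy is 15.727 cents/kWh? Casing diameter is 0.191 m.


C_tot = LCOE / 100 * E_tot
C_tot = 15.727 / 100 * 2952.1
C_tot = 464.28 million $


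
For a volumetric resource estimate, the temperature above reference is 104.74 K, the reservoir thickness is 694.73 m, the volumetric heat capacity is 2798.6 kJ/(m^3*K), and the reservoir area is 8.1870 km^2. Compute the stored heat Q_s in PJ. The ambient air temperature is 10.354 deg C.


Step 1: Vr = A*1e6*hr = 8.187*1e6*694.73 = 5.687755e+09 m^3
Step 2: Q_s = Vr*rhoc*dT/1e12 = 5.687755e+09*2798.6*104.74/1e12 = 1667.2 PJ
Q_s = 1667.2 PJ


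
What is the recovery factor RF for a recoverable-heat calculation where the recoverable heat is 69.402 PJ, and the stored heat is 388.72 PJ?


RF = Q_rec / Q_s
RF = 69.402 / 388.72
RF = 0.17854


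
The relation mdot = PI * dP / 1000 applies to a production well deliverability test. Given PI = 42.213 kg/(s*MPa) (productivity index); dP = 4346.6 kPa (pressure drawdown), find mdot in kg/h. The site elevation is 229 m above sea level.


mdot = PI * dP / 1000
mdot = 42.213 * 4346.6 / 1000
mdot = 183.4830 kg/s
Convert: 183.4830 kg/s * 3600.0 = 6.6054e+05 kg/h
mdot = 6.6054e+05 kg/h


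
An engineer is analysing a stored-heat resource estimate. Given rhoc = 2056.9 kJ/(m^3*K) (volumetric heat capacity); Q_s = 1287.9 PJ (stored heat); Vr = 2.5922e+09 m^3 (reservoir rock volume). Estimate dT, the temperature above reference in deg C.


dT = Q_s * 1e12 / (Vr * rhoc)
dT = 1287.9 * 1e12 / (2.5922e+09 * 2056.9)
dT = 241.5463 K
Convert (temperature difference, 1 K = 1 deg C): 241.5463 K = 241.5463 deg C
dT = 241.55 deg C


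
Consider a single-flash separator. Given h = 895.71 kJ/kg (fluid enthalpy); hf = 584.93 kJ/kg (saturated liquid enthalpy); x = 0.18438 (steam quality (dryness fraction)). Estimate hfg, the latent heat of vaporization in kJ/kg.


hfg = (h - hf) / x
hfg = (895.71 - 584.93) / 0.18438
hfg = 1685.5 kJ/kg


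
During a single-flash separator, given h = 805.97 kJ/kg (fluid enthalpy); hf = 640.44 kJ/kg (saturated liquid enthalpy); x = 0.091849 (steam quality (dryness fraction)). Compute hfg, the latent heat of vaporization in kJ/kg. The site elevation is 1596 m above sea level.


hfg = (h - hf) / x
hfg = (805.97 - 640.44) / 0.091849
hfg = 1802.2 kJ/kg


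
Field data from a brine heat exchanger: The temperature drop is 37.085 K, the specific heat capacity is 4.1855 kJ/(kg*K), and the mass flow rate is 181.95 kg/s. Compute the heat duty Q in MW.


Q = mdot * cp * dT / 1000
Q = 181.95 * 4.1855 * 37.085 / 1000
Q = 28.242 MW


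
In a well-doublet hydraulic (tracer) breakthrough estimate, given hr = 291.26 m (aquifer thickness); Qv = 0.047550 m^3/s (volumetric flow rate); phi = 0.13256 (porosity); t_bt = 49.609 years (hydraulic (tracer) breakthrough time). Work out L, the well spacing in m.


L = sqrt(t_bt*365.25*86400*3*Qv / (pi*hr*phi))
L = sqrt(49.609*365.25*86400*3*0.047550 / (pi*291.26*0.13256))
L = 1356.9 m


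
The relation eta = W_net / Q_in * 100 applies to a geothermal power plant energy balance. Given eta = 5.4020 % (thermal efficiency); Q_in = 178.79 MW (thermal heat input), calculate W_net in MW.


W_net = eta / 100 * Q_in
W_net = 5.4020 / 100 * 178.79
W_net = 9.6582 MW


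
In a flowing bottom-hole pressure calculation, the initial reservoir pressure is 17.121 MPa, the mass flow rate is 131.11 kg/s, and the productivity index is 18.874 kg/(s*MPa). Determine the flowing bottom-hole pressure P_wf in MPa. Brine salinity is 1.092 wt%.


P_wf = P_i - mdot / PI
P_wf = 17.121 - 131.11 / 18.874
P_wf = 10.174 MPa


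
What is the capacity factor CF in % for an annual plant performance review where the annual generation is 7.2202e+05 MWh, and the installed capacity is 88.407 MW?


CF = E_a / (cap * 8760) * 100
CF = 7.2202e+05 / (88.407 * 8760) * 100
CF = 93.231 %


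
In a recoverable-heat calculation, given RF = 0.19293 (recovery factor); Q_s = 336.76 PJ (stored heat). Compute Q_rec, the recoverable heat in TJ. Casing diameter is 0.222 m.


Q_rec = Q_s * RF
Q_rec = 336.76 * 0.19293
Q_rec = 64.97111 PJ
Convert: 64.97111 PJ * 1000.0 = 64971 TJ
Q_rec = 64971 TJ


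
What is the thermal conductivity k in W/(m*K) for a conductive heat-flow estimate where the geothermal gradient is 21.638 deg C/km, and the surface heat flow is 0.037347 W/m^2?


k = q * 1000 / grad
k = 0.037347 * 1000 / 21.638
k = 1.7260 W/(m*K)


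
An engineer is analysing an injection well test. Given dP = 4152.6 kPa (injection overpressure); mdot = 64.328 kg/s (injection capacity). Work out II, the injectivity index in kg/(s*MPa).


II = mdot * 1000 / dP
II = 64.328 * 1000 / 4152.6
II = 15.491 kg/(s*MPa)


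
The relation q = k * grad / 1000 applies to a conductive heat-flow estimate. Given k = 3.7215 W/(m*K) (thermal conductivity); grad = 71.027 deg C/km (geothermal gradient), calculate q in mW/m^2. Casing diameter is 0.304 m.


q = k * grad / 1000
q = 3.7215 * 71.027 / 1000
q = 0.2643270 W/m^2
Convert: 0.2643270 W/m^2 * 1000.0 = 264.33 mW/m^2
q = 264.33 mW/m^2


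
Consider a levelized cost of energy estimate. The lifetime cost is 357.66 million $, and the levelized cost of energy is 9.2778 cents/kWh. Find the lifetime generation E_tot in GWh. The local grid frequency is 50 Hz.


E_tot = C_tot / LCOE * 100
E_tot = 357.66 / 9.2778 * 100
E_tot = 3855.0 GWh


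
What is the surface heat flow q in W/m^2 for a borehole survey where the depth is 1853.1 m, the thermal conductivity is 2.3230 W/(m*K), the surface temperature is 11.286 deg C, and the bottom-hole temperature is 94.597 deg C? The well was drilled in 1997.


Step 1: grad = (T_d - T_surf)/d * 1000 = (94.597 - 11.286)/1853.1 * 1000 = 44.95764 deg C/km
Step 2: q = k * grad / 1000 = 2.323 * 44.95764 / 1000 = 0.10444 W/m^2
q = 0.10444 W/m^2


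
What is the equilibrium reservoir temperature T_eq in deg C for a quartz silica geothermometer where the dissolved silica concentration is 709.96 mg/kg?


T_eq = 1309 / (5.19 - log10(SiO2)) - 273.15
T_eq = 1309 / (5.19 - log10(709.96)) - 273.15
T_eq = 286.55 deg C


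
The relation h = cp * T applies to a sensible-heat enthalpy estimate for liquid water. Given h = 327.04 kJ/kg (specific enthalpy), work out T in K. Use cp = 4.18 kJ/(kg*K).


T = h / cp
T = 327.04 / 4.18
T = 78.23923 deg C
Convert to K: 78.23923 + 273.15 = 351.39 K
T = 351.39 K


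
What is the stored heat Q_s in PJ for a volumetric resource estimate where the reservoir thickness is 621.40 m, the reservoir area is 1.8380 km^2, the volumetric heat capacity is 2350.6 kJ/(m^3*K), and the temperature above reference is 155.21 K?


Step 1: Vr = A*1e6*hr = 1.838*1e6*621.4 = 1.142133e+09 m^3
Step 2: Q_s = Vr*rhoc*dT/1e12 = 1.142133e+09*2350.6*155.21/1e12 = 416.69 PJ
Q_s = 416.69 PJ


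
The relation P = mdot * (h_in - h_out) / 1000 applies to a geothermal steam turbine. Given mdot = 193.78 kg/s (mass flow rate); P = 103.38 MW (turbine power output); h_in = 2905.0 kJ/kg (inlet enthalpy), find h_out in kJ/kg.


h_out = h_in - P * 1000 / mdot
h_out = 2905.0 - 103.38 * 1000 / 193.78
h_out = 2371.5 kJ/kg


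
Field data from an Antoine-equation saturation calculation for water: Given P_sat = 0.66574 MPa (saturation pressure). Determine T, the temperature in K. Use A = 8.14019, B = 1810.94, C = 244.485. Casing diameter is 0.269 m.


T = B / (A - log10(P_sat * 760 / 0.101325)) - C
T = 1810.94 / (8.14019 - log10(0.66574 * 760 / 0.101325)) - 244.485
T = 163.2202 deg C
Convert to K: 163.2202 + 273.15 = 436.37 K
T = 436.37 K


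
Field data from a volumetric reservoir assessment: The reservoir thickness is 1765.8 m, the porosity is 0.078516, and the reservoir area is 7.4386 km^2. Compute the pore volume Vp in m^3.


Vp = A * 1e6 * hr * phi
Vp = 7.4386 * 1e6 * 1765.8 * 0.078516
Vp = 1.0313e+09 m^3


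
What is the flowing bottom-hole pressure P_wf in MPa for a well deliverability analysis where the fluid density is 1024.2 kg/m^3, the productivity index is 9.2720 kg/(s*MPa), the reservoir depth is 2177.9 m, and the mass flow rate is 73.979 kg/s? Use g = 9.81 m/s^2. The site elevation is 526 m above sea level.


Step 1: P_i = rho*g*h/1e6 = 1024.2*9.81*2177.9/1e6 = 21.88224 MPa
Step 2: P_wf = P_i - mdot/PI = 21.88224 - 73.979/9.272 = 13.903 MPa
P_wf = 13.903 MPa


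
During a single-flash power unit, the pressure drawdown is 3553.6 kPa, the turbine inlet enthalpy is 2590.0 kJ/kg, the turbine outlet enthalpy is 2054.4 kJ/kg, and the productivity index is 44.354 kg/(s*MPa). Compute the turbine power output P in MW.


Step 1: mdot = PI * dP / 1000 = 44.354 * 3553.6 / 1000 = 157.6164 kg/s
Step 2: P = mdot*(h_in - h_out)/1000 = 157.6164*(2590.0 - 2054.4)/1000 = 84.419 MW
P = 84.419 MW


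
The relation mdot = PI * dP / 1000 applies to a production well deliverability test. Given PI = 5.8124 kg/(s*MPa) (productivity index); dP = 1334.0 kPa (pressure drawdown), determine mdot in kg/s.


mdot = PI * dP / 1000
mdot = 5.8124 * 1334.0 / 1000
mdot = 7.7537 kg/s


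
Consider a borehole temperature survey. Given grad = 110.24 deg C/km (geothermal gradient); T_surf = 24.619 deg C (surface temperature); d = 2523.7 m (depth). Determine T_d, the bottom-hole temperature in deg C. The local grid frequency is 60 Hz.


T_d = T_surf + grad * d / 1000
T_d = 24.619 + 110.24 * 2523.7 / 1000
T_d = 302.83 deg C


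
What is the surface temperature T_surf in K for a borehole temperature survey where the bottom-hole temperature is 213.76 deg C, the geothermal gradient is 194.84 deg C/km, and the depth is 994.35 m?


T_surf = T_d - grad * d / 1000
T_surf = 213.76 - 194.84 * 994.35 / 1000
T_surf = 20.02085 deg C
Convert to K: 20.02085 + 273.15 = 293.17 K
T_surf = 293.17 K


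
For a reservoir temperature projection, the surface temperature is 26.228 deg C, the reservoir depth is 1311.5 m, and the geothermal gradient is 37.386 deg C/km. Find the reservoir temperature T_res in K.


T_res = T_surf + grad * d / 1000
T_res = 26.228 + 37.386 * 1311.5 / 1000
T_res = 75.25974 deg C
Convert to K: 75.25974 + 273.15 = 348.41 K
T_res = 348.41 K


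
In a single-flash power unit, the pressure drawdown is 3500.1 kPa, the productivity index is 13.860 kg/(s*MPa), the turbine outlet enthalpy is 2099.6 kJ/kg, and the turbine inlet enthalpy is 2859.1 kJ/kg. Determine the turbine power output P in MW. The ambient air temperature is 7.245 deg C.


Step 1: mdot = PI * dP / 1000 = 13.86 * 3500.1 / 1000 = 48.51139 kg/s
Step 2: P = mdot*(h_in - h_out)/1000 = 48.51139*(2859.1 - 2099.6)/1000 = 36.844 MW
P = 36.844 MW


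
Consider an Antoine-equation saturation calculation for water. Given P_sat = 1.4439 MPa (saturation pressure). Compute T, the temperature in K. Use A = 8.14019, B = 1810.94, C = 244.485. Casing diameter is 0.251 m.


T = B / (A - log10(P_sat * 760 / 0.101325)) - C
T = 1810.94 / (8.14019 - log10(1.4439 * 760 / 0.101325)) - 244.485
T = 196.6100 deg C
Convert to K: 196.6100 + 273.15 = 469.76 K
T = 469.76 K


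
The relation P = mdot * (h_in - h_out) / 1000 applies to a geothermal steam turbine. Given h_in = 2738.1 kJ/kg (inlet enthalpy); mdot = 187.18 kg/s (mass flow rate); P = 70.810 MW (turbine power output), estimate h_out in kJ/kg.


h_out = h_in - P * 1000 / mdot
h_out = 2738.1 - 70.810 * 1000 / 187.18
h_out = 2359.8 kJ/kg


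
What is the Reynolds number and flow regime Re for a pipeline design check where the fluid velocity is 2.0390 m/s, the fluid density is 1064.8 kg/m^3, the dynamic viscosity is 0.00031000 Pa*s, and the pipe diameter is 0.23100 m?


Step 1: Re = rho*vel*D/mu = 1064.8*2.039*0.231/0.00031 = 1.6178e+06
Step 2: Re = 1.6178e+06 > 4000, so flow is turbulent.
Re = 1.6178e+06 (turbulent)


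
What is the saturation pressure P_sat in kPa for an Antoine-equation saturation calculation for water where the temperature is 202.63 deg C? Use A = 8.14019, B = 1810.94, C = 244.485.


P_sat = 10^(A - B/(C + T)) / 760 * 0.101325
P_sat = 10^(8.14019 - 1810.94/(244.485 + 202.63)) / 760 * 0.101325
P_sat = 1.639892 MPa
Convert: 1.639892 MPa * 1000.0 = 1639.9 kPa
P_sat = 1639.9 kPa


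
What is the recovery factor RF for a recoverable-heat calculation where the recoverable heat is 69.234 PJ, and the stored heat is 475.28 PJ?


RF = Q_rec / Q_s
RF = 69.234 / 475.28
RF = 0.14567


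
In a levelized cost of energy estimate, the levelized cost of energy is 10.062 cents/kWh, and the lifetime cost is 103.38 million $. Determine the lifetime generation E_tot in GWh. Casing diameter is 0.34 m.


E_tot = C_tot / LCOE * 100
E_tot = 103.38 / 10.062 * 100
E_tot = 1027.4 GWh


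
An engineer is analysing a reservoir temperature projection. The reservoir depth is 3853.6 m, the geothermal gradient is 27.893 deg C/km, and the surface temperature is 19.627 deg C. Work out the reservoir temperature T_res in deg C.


T_res = T_surf + grad * d / 1000
T_res = 19.627 + 27.893 * 3853.6 / 1000
T_res = 127.12 deg C


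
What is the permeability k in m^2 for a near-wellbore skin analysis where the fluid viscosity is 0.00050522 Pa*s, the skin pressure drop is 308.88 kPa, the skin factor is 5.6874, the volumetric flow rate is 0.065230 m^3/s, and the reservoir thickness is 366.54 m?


k = S*q*mu / (2*pi*dP_s*1000*hr)
k = 5.6874*0.065230*0.00050522 / (2*pi*308.88*1000*366.54)
k = 2.6348e-13 m^2


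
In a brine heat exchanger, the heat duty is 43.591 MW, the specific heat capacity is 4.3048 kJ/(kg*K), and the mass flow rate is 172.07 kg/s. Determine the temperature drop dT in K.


dT = Q * 1000 / (mdot * cp)
dT = 43.591 * 1000 / (172.07 * 4.3048)
dT = 58.849 K


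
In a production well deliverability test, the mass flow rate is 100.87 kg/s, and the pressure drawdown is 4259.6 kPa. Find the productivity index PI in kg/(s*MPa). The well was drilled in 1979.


PI = mdot * 1000 / dP
PI = 100.87 * 1000 / 4259.6
PI = 23.681 kg/(s*MPa)


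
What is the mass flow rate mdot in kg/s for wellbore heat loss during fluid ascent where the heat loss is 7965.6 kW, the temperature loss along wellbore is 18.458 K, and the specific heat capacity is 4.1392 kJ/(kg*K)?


mdot = Q_loss / (cp * dT)
mdot = 7965.6 / (4.1392 * 18.458)
mdot = 104.26 kg/s


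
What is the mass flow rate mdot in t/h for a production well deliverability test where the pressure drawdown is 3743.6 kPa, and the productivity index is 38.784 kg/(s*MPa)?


mdot = PI * dP / 1000
mdot = 38.784 * 3743.6 / 1000
mdot = 145.1918 kg/s
Convert: 145.1918 kg/s * 3.6 = 522.69 t/h
mdot = 522.69 t/h


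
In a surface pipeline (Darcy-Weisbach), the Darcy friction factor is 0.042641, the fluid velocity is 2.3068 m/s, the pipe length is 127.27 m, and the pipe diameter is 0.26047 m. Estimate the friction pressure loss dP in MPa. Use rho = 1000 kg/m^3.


dP = f * (L/D) * (rho*vel^2/2) / 1000
dP = 0.042641 * (127.27/0.26047) * (1000*2.3068^2/2) / 1000
dP = 55.43520 kPa
Convert: 55.43520 kPa * 0.001 = 0.055435 MPa
dP = 0.055435 MPa


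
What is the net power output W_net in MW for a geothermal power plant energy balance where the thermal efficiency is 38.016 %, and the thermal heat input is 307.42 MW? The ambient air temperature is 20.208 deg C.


W_net = eta / 100 * Q_in
W_net = 38.016 / 100 * 307.42
W_net = 116.87 MW


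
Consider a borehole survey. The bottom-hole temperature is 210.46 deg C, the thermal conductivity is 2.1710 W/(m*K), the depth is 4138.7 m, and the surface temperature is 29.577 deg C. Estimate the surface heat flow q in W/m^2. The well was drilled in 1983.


Step 1: grad = (T_d - T_surf)/d * 1000 = (210.46 - 29.577)/4138.7 * 1000 = 43.70527 deg C/km
Step 2: q = k * grad / 1000 = 2.171 * 43.70527 / 1000 = 0.094884 W/m^2
q = 0.094884 W/m^2


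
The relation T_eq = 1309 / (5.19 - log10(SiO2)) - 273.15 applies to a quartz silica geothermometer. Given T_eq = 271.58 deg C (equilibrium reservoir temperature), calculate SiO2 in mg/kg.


SiO2 = 10^(5.19 - 1309/(T_eq + 273.15))
SiO2 = 10^(5.19 - 1309/(271.58 + 273.15))
SiO2 = 612.31 mg/kg


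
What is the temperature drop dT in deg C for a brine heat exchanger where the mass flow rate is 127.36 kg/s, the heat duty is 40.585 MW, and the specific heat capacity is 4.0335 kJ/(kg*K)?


dT = Q * 1000 / (mdot * cp)
dT = 40.585 * 1000 / (127.36 * 4.0335)
dT = 79.00425 K
Convert (temperature difference, 1 K = 1 deg C): 79.00425 K = 79.00425 deg C
dT = 79.004 deg C


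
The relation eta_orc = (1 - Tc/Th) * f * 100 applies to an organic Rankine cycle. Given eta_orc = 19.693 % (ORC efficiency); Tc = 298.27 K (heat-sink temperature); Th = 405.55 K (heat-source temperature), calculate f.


f = (eta_orc/100) / (1 - Tc/Th)
f = (19.693/100) / (1 - 298.27/405.55)
f = 0.74445


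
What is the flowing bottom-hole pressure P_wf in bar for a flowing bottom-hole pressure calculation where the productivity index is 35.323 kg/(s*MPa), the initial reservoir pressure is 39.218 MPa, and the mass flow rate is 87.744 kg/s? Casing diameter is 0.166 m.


P_wf = P_i - mdot / PI
P_wf = 39.218 - 87.744 / 35.323
P_wf = 36.73395 MPa
Convert: 36.73395 MPa * 10.0 = 367.34 bar
P_wf = 367.34 bar


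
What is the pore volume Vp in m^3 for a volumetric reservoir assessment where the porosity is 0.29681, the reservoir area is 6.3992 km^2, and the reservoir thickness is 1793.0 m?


Vp = A * 1e6 * hr * phi
Vp = 6.3992 * 1e6 * 1793.0 * 0.29681
Vp = 3.4055e+09 m^3


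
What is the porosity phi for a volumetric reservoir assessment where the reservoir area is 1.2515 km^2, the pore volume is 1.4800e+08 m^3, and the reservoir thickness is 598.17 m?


phi = Vp / (A * 1e6 * hr)
phi = 1.4800e+08 / (1.2515 * 1e6 * 598.17)
phi = 0.19770


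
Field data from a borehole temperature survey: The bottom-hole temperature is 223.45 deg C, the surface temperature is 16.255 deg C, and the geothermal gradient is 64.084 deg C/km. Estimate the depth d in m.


d = (T_d - T_surf) / grad * 1000
d = (223.45 - 16.255) / 64.084 * 1000
d = 3233.2 m


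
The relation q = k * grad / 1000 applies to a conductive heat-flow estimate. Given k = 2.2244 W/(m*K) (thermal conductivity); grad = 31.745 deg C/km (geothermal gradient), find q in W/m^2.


q = k * grad / 1000
q = 2.2244 * 31.745 / 1000
q = 0.070614 W/m^2


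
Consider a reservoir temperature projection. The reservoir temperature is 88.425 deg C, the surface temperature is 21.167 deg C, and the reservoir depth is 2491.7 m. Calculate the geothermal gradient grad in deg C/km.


grad = (T_res - T_surf) / d * 1000
grad = (88.425 - 21.167) / 2491.7 * 1000
grad = 26.993 deg C/km


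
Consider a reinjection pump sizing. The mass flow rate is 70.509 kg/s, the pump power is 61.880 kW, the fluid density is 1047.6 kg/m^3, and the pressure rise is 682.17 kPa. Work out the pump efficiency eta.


eta = mdot * dP / (rho * P_pump)
eta = 70.509 * 682.17 / (1047.6 * 61.880)
eta = 0.74198


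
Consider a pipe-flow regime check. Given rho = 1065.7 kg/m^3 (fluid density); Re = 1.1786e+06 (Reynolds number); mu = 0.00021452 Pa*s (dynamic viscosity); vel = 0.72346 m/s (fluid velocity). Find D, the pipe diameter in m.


D = Re * mu / (rho * vel)
D = 1.1786e+06 * 0.00021452 / (1065.7 * 0.72346)
D = 0.32793 m


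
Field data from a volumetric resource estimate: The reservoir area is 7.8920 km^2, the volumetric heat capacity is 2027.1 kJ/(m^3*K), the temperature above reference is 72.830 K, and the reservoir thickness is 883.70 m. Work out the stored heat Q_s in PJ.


Step 1: Vr = A*1e6*hr = 7.892*1e6*883.7 = 6.974160e+09 m^3
Step 2: Q_s = Vr*rhoc*dT/1e12 = 6.974160e+09*2027.1*72.83/1e12 = 1029.6 PJ
Q_s = 1029.6 PJ


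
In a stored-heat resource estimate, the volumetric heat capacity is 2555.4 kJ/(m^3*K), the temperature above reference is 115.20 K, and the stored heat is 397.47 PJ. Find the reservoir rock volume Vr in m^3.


Vr = Q_s * 1e12 / (rhoc * dT)
Vr = 397.47 * 1e12 / (2555.4 * 115.20)
Vr = 1.3502e+09 m^3


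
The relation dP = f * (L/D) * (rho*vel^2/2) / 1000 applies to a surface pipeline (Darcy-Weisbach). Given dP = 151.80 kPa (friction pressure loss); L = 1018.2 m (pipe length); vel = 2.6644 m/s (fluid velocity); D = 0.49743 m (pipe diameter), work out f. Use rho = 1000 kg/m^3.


f = dP*1000 / ((L/D)*(rho*vel^2/2))
f = 151.80*1000 / ((1018.2/0.49743)*(1000*2.6644^2/2))
f = 0.020893


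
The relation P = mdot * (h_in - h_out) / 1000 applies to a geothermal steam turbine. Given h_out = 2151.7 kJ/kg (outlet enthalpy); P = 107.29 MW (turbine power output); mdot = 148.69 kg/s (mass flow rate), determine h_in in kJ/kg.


h_in = h_out + P * 1000 / mdot
h_in = 2151.7 + 107.29 * 1000 / 148.69
h_in = 2873.3 kJ/kg


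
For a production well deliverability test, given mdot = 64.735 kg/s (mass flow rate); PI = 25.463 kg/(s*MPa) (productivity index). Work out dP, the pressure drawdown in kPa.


dP = mdot * 1000 / PI
dP = 64.735 * 1000 / 25.463
dP = 2542.3 kPa


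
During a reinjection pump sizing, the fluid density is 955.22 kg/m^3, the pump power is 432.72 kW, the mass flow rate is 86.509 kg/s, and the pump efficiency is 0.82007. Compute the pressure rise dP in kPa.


dP = P_pump * rho * eta / mdot
dP = 432.72 * 955.22 * 0.82007 / 86.509
dP = 3918.3 kPa


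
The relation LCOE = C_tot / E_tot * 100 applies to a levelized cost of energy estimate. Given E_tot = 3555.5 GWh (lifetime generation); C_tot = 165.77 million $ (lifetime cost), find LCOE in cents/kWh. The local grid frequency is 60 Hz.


LCOE = C_tot / E_tot * 100
LCOE = 165.77 / 3555.5 * 100
LCOE = 4.6624 cents/kWh


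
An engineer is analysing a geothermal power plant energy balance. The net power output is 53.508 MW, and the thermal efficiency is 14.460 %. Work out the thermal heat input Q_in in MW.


Q_in = W_net / (eta / 100)
Q_in = 53.508 / (14.460 / 100)
Q_in = 370.04 MW


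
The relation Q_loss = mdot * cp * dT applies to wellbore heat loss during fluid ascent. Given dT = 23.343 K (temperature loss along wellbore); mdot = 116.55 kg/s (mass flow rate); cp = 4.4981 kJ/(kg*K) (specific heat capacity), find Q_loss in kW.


Q_loss = mdot * cp * dT
Q_loss = 116.55 * 4.4981 * 23.343
Q_loss = 12238 kW


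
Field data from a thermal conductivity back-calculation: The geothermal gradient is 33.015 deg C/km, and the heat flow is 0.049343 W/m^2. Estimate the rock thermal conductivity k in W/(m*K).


k = q / (grad / 1000)
k = 0.049343 / (33.015 / 1000)
k = 1.4946 W/(m*K)


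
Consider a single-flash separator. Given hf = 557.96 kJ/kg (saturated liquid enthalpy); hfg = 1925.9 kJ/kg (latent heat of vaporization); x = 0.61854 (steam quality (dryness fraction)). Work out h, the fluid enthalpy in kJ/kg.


h = hf + x * hfg
h = 557.96 + 0.61854 * 1925.9
h = 1749.2 kJ/kg


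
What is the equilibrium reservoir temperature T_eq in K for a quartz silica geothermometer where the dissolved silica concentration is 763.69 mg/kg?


T_eq = 1309 / (5.19 - log10(SiO2)) - 273.15
T_eq = 1309 / (5.19 - log10(763.69)) - 273.15
T_eq = 294.2332 deg C
Convert to K: 294.2332 + 273.15 = 567.38 K
T_eq = 567.38 K


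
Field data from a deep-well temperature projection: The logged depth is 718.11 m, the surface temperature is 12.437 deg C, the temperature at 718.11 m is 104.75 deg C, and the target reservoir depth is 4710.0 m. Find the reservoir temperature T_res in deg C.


Step 1: grad = (T_d1 - T_surf)/d1 * 1000 = (104.75 - 12.437)/718.11 * 1000 = 128.5499 deg C/km
Step 2: T_res = T_surf + grad*d2/1000 = 12.437 + 128.5499*4710.0/1000 = 617.91 deg C
T_res = 617.91 deg C


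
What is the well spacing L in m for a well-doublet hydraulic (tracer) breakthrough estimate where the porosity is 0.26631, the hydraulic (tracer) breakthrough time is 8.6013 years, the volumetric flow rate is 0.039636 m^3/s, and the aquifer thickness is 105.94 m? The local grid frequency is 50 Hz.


L = sqrt(t_bt*365.25*86400*3*Qv / (pi*hr*phi))
L = sqrt(8.6013*365.25*86400*3*0.039636 / (pi*105.94*0.26631))
L = 603.45 m


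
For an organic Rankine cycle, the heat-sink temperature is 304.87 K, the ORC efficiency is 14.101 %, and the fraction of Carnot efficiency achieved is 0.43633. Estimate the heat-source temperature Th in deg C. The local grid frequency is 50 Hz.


Th = Tc / (1 - (eta_orc/100)/f)
Th = 304.87 / (1 - (14.101/100)/0.43633)
Th = 450.4400 K
Convert to deg C: 450.4400 - 273.15 = 177.29 deg C
Th = 177.29 deg C


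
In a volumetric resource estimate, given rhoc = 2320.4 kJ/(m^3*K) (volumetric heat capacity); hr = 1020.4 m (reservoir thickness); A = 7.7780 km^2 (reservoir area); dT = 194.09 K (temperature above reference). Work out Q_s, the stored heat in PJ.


Step 1: Vr = A*1e6*hr = 7.778*1e6*1020.4 = 7.936671e+09 m^3
Step 2: Q_s = Vr*rhoc*dT/1e12 = 7.936671e+09*2320.4*194.09/1e12 = 3574.4 PJ
Q_s = 3574.4 PJ


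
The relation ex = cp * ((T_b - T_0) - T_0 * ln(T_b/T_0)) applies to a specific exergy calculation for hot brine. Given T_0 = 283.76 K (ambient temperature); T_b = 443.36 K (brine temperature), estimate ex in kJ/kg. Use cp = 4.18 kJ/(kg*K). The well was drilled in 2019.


ex = cp * ((T_b - T_0) - T_0 * ln(T_b/T_0))
ex = 4.18 * ((443.36 - 283.76) - 283.76 * ln(443.36/283.76))
ex = 137.82 kJ/kg


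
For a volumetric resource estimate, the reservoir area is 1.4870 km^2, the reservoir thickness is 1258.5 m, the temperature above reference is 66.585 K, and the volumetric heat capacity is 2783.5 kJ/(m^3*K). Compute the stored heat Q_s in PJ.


Step 1: Vr = A*1e6*hr = 1.487*1e6*1258.5 = 1.871390e+09 m^3
Step 2: Q_s = Vr*rhoc*dT/1e12 = 1.871390e+09*2783.5*66.585/1e12 = 346.84 PJ
Q_s = 346.84 PJ


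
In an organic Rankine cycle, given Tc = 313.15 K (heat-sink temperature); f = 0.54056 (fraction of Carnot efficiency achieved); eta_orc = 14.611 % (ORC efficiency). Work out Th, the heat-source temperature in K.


Th = Tc / (1 - (eta_orc/100)/f)
Th = 313.15 / (1 - (14.611/100)/0.54056)
Th = 429.15 K


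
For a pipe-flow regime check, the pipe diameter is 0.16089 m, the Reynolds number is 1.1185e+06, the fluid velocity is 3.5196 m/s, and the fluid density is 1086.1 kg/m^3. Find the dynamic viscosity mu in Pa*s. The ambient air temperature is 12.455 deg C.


mu = rho * vel * D / Re
mu = 1086.1 * 3.5196 * 0.16089 / 1.1185e+06
mu = 0.00054987 Pa*s


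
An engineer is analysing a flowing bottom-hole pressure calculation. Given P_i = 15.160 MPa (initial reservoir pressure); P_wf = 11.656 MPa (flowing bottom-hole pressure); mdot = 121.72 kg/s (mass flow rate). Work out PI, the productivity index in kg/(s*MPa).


PI = mdot / (P_i - P_wf)
PI = 121.72 / (15.160 - 11.656)
PI = 34.737 kg/(s*MPa)


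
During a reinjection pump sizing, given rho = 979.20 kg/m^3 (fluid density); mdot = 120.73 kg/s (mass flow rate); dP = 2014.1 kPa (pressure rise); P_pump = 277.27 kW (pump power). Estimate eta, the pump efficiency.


eta = mdot * dP / (rho * P_pump)
eta = 120.73 * 2014.1 / (979.20 * 277.27)
eta = 0.89562


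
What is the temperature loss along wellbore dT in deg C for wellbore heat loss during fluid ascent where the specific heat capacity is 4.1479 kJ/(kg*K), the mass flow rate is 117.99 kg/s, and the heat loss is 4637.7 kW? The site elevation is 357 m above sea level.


dT = Q_loss / (mdot * cp)
dT = 4637.7 / (117.99 * 4.1479)
dT = 9.476090 K
Convert (temperature difference, 1 K = 1 deg C): 9.476090 K = 9.476090 deg C
dT = 9.4761 deg C


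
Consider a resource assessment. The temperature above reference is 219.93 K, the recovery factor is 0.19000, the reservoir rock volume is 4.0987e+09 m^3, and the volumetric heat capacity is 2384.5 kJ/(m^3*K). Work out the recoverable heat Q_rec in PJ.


Step 1: Q_s = Vr*rhoc*dT/1e12 = 4.0987e+09*2384.5*219.93/1e12 = 2149.453 PJ
Step 2: Q_rec = Q_s * RF = 2149.453 * 0.19 = 408.40 PJ
Q_rec = 408.40 PJ


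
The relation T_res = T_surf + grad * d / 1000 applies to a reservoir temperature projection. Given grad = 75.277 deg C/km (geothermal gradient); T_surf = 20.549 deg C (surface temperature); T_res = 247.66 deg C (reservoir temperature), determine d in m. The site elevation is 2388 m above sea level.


d = (T_res - T_surf) / grad * 1000
d = (247.66 - 20.549) / 75.277 * 1000
d = 3017.0 m


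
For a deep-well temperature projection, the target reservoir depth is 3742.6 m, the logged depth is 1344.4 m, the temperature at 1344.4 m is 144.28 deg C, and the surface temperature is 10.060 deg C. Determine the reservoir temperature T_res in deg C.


Step 1: grad = (T_d1 - T_surf)/d1 * 1000 = (144.28 - 10.06)/1344.4 * 1000 = 99.83636 deg C/km
Step 2: T_res = T_surf + grad*d2/1000 = 10.06 + 99.83636*3742.6/1000 = 383.71 deg C
T_res = 383.71 deg C


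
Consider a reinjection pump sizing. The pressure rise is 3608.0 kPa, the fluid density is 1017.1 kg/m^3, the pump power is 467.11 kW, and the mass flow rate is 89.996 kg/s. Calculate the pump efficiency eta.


eta = mdot * dP / (rho * P_pump)
eta = 89.996 * 3608.0 / (1017.1 * 467.11)
eta = 0.68345


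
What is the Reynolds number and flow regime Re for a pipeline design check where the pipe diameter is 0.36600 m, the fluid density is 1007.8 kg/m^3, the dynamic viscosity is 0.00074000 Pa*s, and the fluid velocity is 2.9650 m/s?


Step 1: Re = rho*vel*D/mu = 1007.8*2.965*0.366/0.00074 = 1.4779e+06
Step 2: Re = 1.4779e+06 > 4000, so flow is turbulent.
Re = 1.4779e+06 (turbulent)


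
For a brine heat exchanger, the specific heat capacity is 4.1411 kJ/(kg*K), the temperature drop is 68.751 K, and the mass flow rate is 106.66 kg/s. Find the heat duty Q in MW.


Q = mdot * cp * dT / 1000
Q = 106.66 * 4.1411 * 68.751 / 1000
Q = 30.367 MW


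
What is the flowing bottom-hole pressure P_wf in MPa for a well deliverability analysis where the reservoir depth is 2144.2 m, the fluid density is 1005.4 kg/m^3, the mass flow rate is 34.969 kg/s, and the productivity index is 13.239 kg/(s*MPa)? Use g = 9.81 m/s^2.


Step 1: P_i = rho*g*h/1e6 = 1005.4*9.81*2144.2/1e6 = 21.14819 MPa
Step 2: P_wf = P_i - mdot/PI = 21.14819 - 34.969/13.239 = 18.507 MPa
P_wf = 18.507 MPa


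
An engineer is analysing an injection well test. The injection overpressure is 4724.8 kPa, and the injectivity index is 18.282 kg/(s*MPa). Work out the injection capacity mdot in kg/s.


mdot = II * dP / 1000
mdot = 18.282 * 4724.8 / 1000
mdot = 86.379 kg/s


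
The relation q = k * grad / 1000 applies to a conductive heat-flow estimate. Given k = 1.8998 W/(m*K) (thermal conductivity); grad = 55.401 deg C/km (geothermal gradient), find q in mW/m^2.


q = k * grad / 1000
q = 1.8998 * 55.401 / 1000
q = 0.1052508 W/m^2
Convert: 0.1052508 W/m^2 * 1000.0 = 105.25 mW/m^2
q = 105.25 mW/m^2


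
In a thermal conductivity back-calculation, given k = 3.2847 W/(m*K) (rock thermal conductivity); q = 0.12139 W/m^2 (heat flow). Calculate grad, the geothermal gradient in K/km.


grad = q / k * 1000
grad = 0.12139 / 3.2847 * 1000
grad = 36.95619 deg C/km
Convert: 36.95619 deg C/km * 1.0 = 36.956 K/km
grad = 36.956 K/km


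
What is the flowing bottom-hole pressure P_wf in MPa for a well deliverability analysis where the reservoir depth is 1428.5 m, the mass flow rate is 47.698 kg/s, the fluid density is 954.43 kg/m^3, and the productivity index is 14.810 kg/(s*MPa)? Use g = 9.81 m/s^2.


Step 1: P_i = rho*g*h/1e6 = 954.43*9.81*1428.5/1e6 = 13.37499 MPa
Step 2: P_wf = P_i - mdot/PI = 13.37499 - 47.698/14.81 = 10.154 MPa
P_wf = 10.154 MPa


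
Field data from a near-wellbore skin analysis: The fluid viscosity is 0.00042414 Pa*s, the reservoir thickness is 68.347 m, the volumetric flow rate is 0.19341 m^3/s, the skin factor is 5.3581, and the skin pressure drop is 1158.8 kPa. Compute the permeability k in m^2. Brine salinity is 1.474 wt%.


k = S*q*mu / (2*pi*dP_s*1000*hr)
k = 5.3581*0.19341*0.00042414 / (2*pi*1158.8*1000*68.347)
k = 8.8327e-13 m^2


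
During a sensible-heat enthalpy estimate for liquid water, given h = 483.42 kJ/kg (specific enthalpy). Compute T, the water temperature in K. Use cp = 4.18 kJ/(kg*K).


T = h / cp
T = 483.42 / 4.18
T = 115.6507 deg C
Convert to K: 115.6507 + 273.15 = 388.80 K
T = 388.80 K


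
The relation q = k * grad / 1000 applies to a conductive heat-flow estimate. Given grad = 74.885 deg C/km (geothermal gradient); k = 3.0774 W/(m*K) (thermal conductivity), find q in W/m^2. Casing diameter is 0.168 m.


q = k * grad / 1000
q = 3.0774 * 74.885 / 1000
q = 0.23045 W/m^2


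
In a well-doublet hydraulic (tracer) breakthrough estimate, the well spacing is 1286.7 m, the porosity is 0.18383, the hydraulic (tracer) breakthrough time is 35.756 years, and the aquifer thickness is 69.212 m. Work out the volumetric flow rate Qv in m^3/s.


Qv = pi*hr*phi*L^2 / (3*t_bt*365.25*86400)
Qv = pi*69.212*0.18383*1286.7^2 / (3*35.756*365.25*86400)
Qv = 0.019549 m^3/s


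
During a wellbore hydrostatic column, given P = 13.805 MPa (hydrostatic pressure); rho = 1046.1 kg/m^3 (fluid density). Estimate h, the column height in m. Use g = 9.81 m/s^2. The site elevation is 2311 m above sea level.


h = P * 1e6 / (g * rho)
h = 13.805 * 1e6 / (9.81 * 1046.1)
h = 1345.2 m


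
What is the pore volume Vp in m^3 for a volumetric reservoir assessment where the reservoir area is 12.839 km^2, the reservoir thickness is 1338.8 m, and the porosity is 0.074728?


Vp = A * 1e6 * hr * phi
Vp = 12.839 * 1e6 * 1338.8 * 0.074728
Vp = 1.2845e+09 m^3


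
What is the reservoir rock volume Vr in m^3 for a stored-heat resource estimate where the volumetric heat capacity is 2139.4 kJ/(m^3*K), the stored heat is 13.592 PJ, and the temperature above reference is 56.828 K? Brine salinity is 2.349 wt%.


Vr = Q_s * 1e12 / (rhoc * dT)
Vr = 13.592 * 1e12 / (2139.4 * 56.828)
Vr = 1.1180e+08 m^3


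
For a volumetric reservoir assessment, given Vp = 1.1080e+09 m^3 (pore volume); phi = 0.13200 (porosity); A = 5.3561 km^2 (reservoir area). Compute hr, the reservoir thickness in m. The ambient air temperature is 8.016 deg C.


hr = Vp / (A * 1e6 * phi)
hr = 1.1080e+09 / (5.3561 * 1e6 * 0.13200)
hr = 1567.2 m


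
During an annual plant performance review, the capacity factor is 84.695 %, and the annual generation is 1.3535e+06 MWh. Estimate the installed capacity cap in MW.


cap = E_a / (CF/100 * 8760)
cap = 1.3535e+06 / (84.695/100 * 8760)
cap = 182.43 MW


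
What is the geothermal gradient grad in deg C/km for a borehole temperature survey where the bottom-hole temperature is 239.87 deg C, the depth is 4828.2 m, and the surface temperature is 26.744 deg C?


grad = (T_d - T_surf) / d * 1000
grad = (239.87 - 26.744) / 4828.2 * 1000
grad = 44.142 deg C/km


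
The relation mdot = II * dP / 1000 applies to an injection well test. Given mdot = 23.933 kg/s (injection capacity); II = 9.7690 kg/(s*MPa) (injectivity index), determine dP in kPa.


dP = mdot * 1000 / II
dP = 23.933 * 1000 / 9.7690
dP = 2449.9 kPa


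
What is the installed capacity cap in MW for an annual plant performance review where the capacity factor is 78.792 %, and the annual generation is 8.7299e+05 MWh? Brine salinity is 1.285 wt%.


cap = E_a / (CF/100 * 8760)
cap = 8.7299e+05 / (78.792/100 * 8760)
cap = 126.48 MW


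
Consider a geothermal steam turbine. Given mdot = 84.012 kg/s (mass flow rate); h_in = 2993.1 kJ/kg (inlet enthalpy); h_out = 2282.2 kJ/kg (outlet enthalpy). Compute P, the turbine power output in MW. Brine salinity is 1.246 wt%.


P = mdot * (h_in - h_out) / 1000
P = 84.012 * (2993.1 - 2282.2) / 1000
P = 59.724 MW


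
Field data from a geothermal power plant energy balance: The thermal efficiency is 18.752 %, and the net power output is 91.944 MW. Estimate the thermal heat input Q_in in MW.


Q_in = W_net / (eta / 100)
Q_in = 91.944 / (18.752 / 100)
Q_in = 490.32 MW


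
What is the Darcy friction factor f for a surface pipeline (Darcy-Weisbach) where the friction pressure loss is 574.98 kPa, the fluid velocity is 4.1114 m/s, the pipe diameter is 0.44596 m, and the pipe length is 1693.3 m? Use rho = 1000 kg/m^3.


f = dP*1000 / ((L/D)*(rho*vel^2/2))
f = 574.98*1000 / ((1693.3/0.44596)*(1000*4.1114^2/2))
f = 0.017917


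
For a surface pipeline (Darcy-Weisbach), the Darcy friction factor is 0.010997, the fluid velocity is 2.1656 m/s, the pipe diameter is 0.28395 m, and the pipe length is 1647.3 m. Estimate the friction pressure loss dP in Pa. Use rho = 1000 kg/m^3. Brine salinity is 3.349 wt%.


dP = f * (L/D) * (rho*vel^2/2) / 1000
dP = 0.010997 * (1647.3/0.28395) * (1000*2.1656^2/2) / 1000
dP = 149.6000 kPa
Convert: 149.6000 kPa * 1000.0 = 1.4960e+05 Pa
dP = 1.4960e+05 Pa


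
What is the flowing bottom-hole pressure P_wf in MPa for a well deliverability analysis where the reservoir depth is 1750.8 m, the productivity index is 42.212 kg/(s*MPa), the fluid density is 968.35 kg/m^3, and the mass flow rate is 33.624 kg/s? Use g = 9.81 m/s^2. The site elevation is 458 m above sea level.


Step 1: P_i = rho*g*h/1e6 = 968.35*9.81*1750.8/1e6 = 16.63175 MPa
Step 2: P_wf = P_i - mdot/PI = 16.63175 - 33.624/42.212 = 15.835 MPa
P_wf = 15.835 MPa


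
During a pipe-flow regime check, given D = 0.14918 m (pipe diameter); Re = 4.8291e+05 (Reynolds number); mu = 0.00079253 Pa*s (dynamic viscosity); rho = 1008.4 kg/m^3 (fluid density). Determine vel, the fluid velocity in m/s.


vel = Re * mu / (rho * D)
vel = 4.8291e+05 * 0.00079253 / (1008.4 * 0.14918)
vel = 2.5441 m/s


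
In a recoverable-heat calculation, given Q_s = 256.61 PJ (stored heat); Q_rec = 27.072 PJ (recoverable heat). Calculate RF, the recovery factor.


RF = Q_rec / Q_s
RF = 27.072 / 256.61
RF = 0.10550


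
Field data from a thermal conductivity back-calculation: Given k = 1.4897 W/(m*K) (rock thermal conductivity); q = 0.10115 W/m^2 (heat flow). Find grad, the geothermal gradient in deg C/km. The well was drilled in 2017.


grad = q / k * 1000
grad = 0.10115 / 1.4897 * 1000
grad = 67.900 deg C/km


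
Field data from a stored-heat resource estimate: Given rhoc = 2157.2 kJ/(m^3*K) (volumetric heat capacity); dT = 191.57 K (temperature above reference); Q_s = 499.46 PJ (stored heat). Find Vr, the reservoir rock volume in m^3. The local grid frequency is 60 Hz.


Vr = Q_s * 1e12 / (rhoc * dT)
Vr = 499.46 * 1e12 / (2157.2 * 191.57)
Vr = 1.2086e+09 m^3


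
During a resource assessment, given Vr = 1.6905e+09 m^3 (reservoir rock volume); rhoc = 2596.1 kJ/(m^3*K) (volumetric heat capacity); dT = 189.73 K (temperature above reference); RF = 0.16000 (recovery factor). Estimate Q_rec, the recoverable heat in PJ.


Step 1: Q_s = Vr*rhoc*dT/1e12 = 1.6905e+09*2596.1*189.73/1e12 = 832.6694 PJ
Step 2: Q_rec = Q_s * RF = 832.6694 * 0.16 = 133.23 PJ
Q_rec = 133.23 PJ


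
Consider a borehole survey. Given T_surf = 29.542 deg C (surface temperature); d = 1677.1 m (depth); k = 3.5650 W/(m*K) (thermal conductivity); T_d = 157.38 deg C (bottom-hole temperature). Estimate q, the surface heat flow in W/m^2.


Step 1: grad = (T_d - T_surf)/d * 1000 = (157.38 - 29.542)/1677.1 * 1000 = 76.22563 deg C/km
Step 2: q = k * grad / 1000 = 3.565 * 76.22563 / 1000 = 0.27174 W/m^2
q = 0.27174 W/m^2
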